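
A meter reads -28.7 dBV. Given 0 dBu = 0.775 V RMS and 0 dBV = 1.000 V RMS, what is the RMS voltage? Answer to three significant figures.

0.0367 V

V = 1.000 V × 10^(-28.7/20).
= 1.000 × 0.03673 = 0.0367 V.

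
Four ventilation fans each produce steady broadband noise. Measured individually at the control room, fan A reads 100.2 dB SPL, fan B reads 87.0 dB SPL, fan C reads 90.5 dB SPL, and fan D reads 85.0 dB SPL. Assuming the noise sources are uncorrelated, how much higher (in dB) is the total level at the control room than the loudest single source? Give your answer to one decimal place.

Add the sources as powers (linear), then convert back to dB:
L_total = 10·log₁₀(10^(100.2/10) + 10^(87.0/10) + 10^(90.5/10) + 10^(85.0/10)) = 100.94 dB SPL.
Excess over the loudest (100.2 dB): 100.94 − 100.2 = 0.7 dB.

0.7 dB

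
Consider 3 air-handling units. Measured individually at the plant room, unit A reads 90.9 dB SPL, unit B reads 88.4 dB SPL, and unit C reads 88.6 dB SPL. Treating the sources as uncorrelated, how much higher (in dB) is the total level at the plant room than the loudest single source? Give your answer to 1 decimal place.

Incoherent sources sum as intensities:
L_total = 10·log₁₀(10^(90.9/10) + 10^(88.4/10) + 10^(88.6/10)) = 94.23 dB SPL.
Excess over the loudest (90.9 dB): 94.23 − 90.9 = 3.3 dB.

3.3 dB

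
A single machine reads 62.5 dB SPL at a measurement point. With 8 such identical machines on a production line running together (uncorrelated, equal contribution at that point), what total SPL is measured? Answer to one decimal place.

71.5 dB SPL

8 equal incoherent sources raise the level by 10·log₁₀(8) = 9.03 dB.
L_total = 62.5 + 9.03 = 71.5 dB SPL.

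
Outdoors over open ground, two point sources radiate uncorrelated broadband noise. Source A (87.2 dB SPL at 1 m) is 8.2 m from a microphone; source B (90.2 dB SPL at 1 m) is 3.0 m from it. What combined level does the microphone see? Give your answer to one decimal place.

At the listener: L_A = 87.2 − 20·log₁₀(8.2) = 68.92 dB; L_B = 90.2 − 20·log₁₀(3.0) = 80.66 dB.
Combined: 10·log₁₀(10^(68.92/10)+10^(80.66/10)) = 80.9 dB SPL.

80.9 dB SPL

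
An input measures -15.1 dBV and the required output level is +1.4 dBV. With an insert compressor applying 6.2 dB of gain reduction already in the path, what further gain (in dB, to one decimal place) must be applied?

The required make-up gain is the shortfall in the dB sum.
G = +1.4 − (-15.1) + 6.2 = 22.7 dB.

22.7 dB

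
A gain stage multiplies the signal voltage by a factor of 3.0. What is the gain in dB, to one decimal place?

9.5 dB

Voltage is an amplitude quantity, so gain = 20·log₁₀(V_out/V_in).
20·log₁₀(3.0) = 9.5 dB.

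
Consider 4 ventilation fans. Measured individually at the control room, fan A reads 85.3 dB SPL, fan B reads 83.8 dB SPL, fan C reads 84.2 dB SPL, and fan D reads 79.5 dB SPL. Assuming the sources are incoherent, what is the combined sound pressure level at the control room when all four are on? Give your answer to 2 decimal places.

89.69 dB SPL

Add the sources as powers (linear), then convert back to dB:
L_total = 10·log₁₀(10^(85.3/10) + 10^(83.8/10) + 10^(84.2/10) + 10^(79.5/10)) = 10·log₁₀(930900000) = 89.69 dB SPL.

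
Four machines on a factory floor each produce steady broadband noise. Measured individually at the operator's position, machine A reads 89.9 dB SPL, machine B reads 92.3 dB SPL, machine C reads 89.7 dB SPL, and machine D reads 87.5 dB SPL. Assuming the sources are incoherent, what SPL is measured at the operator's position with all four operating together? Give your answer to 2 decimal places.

96.20 dB SPL

Add the sources as powers (linear), then convert back to dB:
L_total = 10·log₁₀(10^(89.9/10) + 10^(92.3/10) + 10^(89.7/10) + 10^(87.5/10)) = 10·log₁₀(4171000000) = 96.20 dB SPL.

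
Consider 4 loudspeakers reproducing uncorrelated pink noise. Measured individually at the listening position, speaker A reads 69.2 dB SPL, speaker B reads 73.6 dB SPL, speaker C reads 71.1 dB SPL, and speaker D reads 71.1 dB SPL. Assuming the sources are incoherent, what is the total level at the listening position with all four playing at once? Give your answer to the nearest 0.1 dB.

Uncorrelated sources add in intensity (power), not in dB.
L_total = 10·log₁₀(10^(69.2/10) + 10^(73.6/10) + 10^(71.1/10) + 10^(71.1/10)) = 10·log₁₀(56990000) = 77.6 dB SPL.

77.6 dB SPL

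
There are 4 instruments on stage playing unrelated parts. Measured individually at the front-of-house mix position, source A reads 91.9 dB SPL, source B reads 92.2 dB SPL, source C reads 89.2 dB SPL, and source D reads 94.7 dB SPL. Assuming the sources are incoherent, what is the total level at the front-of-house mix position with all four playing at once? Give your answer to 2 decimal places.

98.45 dB SPL

Incoherent sources sum as intensities:
L_total = 10·log₁₀(10^(91.9/10) + 10^(92.2/10) + 10^(89.2/10) + 10^(94.7/10)) = 10·log₁₀(6991000000) = 98.45 dB SPL.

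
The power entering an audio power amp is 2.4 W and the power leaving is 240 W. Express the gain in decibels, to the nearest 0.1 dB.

Power is a power quantity, so gain = 10·log₁₀(P_out/P_in).
10·log₁₀(240/2.4) = 10·log₁₀(100.0) = 20.0 dB.

20.0 dB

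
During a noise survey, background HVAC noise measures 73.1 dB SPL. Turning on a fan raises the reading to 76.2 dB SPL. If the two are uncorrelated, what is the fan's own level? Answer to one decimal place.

73.3 dB SPL

Remove the background by subtracting linear intensities:
L_src = 10·log₁₀(10^(76.2/10) − 10^(73.1/10)) = 10·log₁₀(21270000) = 73.3 dB SPL.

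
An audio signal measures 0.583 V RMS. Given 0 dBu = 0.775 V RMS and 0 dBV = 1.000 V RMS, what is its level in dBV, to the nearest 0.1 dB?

dBV = 20·log₁₀(V / 1.000 V).
20·log₁₀(0.583/1.000) = -4.7 dBV.

-4.7 dBV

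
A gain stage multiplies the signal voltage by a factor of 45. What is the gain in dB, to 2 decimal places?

33.06 dB

Voltage ratio → dB uses the 20·log₁₀ form:
20·log₁₀(45) = 33.06 dB.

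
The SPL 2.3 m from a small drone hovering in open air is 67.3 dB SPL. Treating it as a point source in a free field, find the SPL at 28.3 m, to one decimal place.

45.5 dB SPL

Free-field point source: level drops by 20·log₁₀ of the distance ratio.
ΔL = −20·log₁₀(28.3/2.3) = -21.80 dB, so L₂ = 67.3 + (-21.80) = 45.5 dB SPL.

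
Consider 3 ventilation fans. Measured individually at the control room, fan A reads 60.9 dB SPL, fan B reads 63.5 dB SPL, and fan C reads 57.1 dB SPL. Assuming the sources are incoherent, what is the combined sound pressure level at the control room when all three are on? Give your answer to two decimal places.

66.00 dB SPL

Uncorrelated sources add in intensity (power), not in dB.
L_total = 10·log₁₀(10^(60.9/10) + 10^(63.5/10) + 10^(57.1/10)) = 10·log₁₀(3982000) = 66.00 dB SPL.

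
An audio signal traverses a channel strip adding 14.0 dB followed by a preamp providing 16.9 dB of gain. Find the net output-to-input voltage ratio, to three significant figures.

35.1

Net gain = 14.0 + 16.9 = 30.9 dB.
Voltage ratio = 10^(30.9/20) = 35.1.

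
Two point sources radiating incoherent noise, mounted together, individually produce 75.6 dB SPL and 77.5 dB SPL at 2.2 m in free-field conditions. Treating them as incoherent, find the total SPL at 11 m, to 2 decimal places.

65.68 dB SPL

Combined at 2.2 m: 10·log₁₀(10^(75.6/10)+10^(77.5/10)) = 79.663 dB SPL.
Then apply −20·log₁₀(11/2.2) = -13.979 dB → 65.68 dB SPL.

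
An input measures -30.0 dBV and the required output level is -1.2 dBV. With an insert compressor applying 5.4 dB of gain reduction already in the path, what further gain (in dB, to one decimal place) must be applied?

34.2 dB

The required make-up gain is the shortfall in the dB sum.
G = -1.2 − (-30.0) + 5.4 = 34.2 dB.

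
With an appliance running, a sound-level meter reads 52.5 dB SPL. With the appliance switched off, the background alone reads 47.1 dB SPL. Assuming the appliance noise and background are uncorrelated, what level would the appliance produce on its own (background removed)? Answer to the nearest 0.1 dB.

Background correction is a power subtraction:
L_src = 10·log₁₀(10^(52.5/10) − 10^(47.1/10)) = 10·log₁₀(126500) = 51.0 dB SPL.

51.0 dB SPL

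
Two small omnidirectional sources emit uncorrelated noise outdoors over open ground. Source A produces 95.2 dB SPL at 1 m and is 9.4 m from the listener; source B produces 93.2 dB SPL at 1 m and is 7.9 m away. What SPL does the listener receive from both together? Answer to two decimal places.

At the listener: L_A = 95.2 − 20·log₁₀(9.4) = 75.737 dB; L_B = 93.2 − 20·log₁₀(7.9) = 75.247 dB.
Combined: 10·log₁₀(10^(75.737/10)+10^(75.247/10)) = 78.51 dB SPL.

78.51 dB SPL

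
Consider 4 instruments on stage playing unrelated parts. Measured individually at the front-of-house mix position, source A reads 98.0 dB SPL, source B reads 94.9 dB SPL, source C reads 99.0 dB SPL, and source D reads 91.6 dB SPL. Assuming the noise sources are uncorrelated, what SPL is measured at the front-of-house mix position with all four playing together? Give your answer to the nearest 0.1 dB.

102.7 dB SPL

Incoherent sources sum as intensities:
L_total = 10·log₁₀(10^(98.0/10) + 10^(94.9/10) + 10^(99.0/10) + 10^(91.6/10)) = 10·log₁₀(18789000000) = 102.7 dB SPL.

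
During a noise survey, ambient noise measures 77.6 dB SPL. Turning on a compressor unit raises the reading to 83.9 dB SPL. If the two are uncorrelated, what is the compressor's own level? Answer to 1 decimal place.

Subtract intensities: L_src = 10·log₁₀(10^(L_total/10) − 10^(L_bg/10)).
L_src = 10·log₁₀(10^(83.9/10) − 10^(77.6/10)) = 10·log₁₀(187900000) = 82.7 dB SPL.

82.7 dB SPL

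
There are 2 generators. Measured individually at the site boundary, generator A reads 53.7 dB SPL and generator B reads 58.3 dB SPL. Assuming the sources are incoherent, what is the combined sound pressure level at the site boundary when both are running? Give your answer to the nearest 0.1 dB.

59.6 dB SPL

Add the sources as powers (linear), then convert back to dB:
L_total = 10·log₁₀(10^(53.7/10) + 10^(58.3/10)) = 10·log₁₀(910500) = 59.6 dB SPL.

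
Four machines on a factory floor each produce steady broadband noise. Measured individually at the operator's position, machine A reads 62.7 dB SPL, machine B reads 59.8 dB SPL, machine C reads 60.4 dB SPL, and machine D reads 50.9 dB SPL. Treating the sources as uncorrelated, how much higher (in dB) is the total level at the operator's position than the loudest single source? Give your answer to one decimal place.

Add the sources as powers (linear), then convert back to dB:
L_total = 10·log₁₀(10^(62.7/10) + 10^(59.8/10) + 10^(60.4/10) + 10^(50.9/10)) = 66.06 dB SPL.
Excess over the loudest (62.7 dB): 66.06 − 62.7 = 3.4 dB.

3.4 dB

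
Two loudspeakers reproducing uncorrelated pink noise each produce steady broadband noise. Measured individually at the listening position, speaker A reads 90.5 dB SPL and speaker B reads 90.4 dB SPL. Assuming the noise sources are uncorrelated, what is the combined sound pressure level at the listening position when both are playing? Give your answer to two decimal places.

Add the sources as powers (linear), then convert back to dB:
L_total = 10·log₁₀(10^(90.5/10) + 10^(90.4/10)) = 10·log₁₀(2218000000) = 93.46 dB SPL.

93.46 dB SPL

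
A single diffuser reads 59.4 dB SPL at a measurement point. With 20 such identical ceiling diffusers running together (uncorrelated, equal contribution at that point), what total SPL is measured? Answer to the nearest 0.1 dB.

72.4 dB SPL

20 equal incoherent sources raise the level by 10·log₁₀(20) = 13.01 dB.
L_total = 59.4 + 13.01 = 72.4 dB SPL.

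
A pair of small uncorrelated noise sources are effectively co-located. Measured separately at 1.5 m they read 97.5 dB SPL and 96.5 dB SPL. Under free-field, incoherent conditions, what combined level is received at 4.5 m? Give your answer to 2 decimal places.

90.50 dB SPL

Combined at 1.5 m: 10·log₁₀(10^(97.5/10)+10^(96.5/10)) = 100.039 dB SPL.
Then apply −20·log₁₀(4.5/1.5) = -9.542 dB → 90.50 dB SPL.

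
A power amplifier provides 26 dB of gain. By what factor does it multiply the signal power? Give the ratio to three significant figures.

398

Power ratio = 10^(dB/10).
10^(26/10) = 10^(2.600) = 398.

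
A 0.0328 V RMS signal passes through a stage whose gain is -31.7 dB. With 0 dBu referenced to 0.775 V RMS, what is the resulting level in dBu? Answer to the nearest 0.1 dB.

Input level: 20·log₁₀(0.0328/0.775) = -27.47 dBu.
Output: -27.47 − 31.7 = -59.2 dBu.

-59.2 dBu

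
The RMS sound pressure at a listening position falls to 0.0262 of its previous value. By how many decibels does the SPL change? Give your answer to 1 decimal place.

SPL change from a pressure ratio uses the 20·log₁₀ form:
20·log₁₀(0.0262) = -31.6 dB.

-31.6 dB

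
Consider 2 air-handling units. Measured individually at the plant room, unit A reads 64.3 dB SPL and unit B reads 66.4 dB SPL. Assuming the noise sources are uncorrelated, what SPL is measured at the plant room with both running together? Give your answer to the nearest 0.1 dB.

Uncorrelated sources add in intensity (power), not in dB.
L_total = 10·log₁₀(10^(64.3/10) + 10^(66.4/10)) = 10·log₁₀(7057000) = 68.5 dB SPL.

68.5 dB SPL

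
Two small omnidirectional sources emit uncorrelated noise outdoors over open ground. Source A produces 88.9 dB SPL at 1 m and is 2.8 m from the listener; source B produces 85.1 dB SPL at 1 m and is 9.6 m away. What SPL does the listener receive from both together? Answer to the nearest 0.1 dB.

80.1 dB SPL

At the listener: L_A = 88.9 − 20·log₁₀(2.8) = 79.96 dB; L_B = 85.1 − 20·log₁₀(9.6) = 65.45 dB.
Combined: 10·log₁₀(10^(79.96/10)+10^(65.45/10)) = 80.1 dB SPL.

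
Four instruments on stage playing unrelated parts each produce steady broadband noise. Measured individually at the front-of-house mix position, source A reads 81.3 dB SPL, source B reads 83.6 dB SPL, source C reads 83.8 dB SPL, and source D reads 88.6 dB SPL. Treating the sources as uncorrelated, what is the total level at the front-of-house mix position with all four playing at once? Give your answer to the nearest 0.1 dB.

91.2 dB SPL

Uncorrelated sources add in intensity (power), not in dB.
L_total = 10·log₁₀(10^(81.3/10) + 10^(83.6/10) + 10^(83.8/10) + 10^(88.6/10)) = 10·log₁₀(1328000000) = 91.2 dB SPL.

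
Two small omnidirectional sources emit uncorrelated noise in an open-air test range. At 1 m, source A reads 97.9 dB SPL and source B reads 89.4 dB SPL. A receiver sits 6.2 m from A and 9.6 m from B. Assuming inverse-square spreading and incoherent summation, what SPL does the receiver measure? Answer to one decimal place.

82.3 dB SPL

At the listener: L_A = 97.9 − 20·log₁₀(6.2) = 82.05 dB; L_B = 89.4 − 20·log₁₀(9.6) = 69.75 dB.
Combined: 10·log₁₀(10^(82.05/10)+10^(69.75/10)) = 82.3 dB SPL.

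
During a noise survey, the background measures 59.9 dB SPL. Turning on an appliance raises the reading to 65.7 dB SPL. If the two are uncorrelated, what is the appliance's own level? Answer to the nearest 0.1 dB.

64.4 dB SPL

Subtract intensities: L_src = 10·log₁₀(10^(L_total/10) − 10^(L_bg/10)).
L_src = 10·log₁₀(10^(65.7/10) − 10^(59.9/10)) = 10·log₁₀(2738000) = 64.4 dB SPL.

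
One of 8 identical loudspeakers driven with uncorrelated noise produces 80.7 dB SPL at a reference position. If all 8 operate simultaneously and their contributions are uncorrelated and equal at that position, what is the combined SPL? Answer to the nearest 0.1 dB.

8 equal incoherent sources raise the level by 10·log₁₀(8) = 9.03 dB.
L_total = 80.7 + 9.03 = 89.7 dB SPL.

89.7 dB SPL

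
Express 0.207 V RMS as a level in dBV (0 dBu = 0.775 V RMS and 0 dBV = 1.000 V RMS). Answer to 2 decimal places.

-13.68 dBV

dBV = 20·log₁₀(V / 1.000 V).
20·log₁₀(0.207/1.000) = -13.68 dBV.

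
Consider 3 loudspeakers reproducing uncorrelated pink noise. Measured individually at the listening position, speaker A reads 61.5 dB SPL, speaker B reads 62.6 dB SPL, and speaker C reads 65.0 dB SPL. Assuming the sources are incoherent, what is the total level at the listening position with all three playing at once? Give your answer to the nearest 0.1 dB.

68.1 dB SPL

Add the sources as powers (linear), then convert back to dB:
L_total = 10·log₁₀(10^(61.5/10) + 10^(62.6/10) + 10^(65.0/10)) = 10·log₁₀(6395000) = 68.1 dB SPL.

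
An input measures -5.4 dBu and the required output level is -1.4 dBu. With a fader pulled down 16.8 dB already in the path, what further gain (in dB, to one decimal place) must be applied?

20.8 dB

The required make-up gain is the shortfall in the dB sum.
G = -1.4 − (-5.4) + 16.8 = 20.8 dB.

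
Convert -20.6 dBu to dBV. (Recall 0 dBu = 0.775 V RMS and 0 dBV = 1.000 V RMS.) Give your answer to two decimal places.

-22.81 dBV

The offset between the scales is 20·log₁₀(0.775/1.000) = −2.214 dB.
So dBV = -20.6 − 2.214 = -22.81 dBV.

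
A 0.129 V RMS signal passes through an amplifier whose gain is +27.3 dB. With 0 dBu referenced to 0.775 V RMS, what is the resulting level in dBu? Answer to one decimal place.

+11.7 dBu

Input level: 20·log₁₀(0.129/0.775) = -15.57 dBu.
Output: -15.57 + 27.3 = +11.7 dBu.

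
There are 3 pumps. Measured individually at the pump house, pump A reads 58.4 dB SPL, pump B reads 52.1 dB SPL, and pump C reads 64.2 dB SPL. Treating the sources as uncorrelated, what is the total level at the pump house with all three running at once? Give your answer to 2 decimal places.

65.42 dB SPL

Uncorrelated sources add in intensity (power), not in dB.
L_total = 10·log₁₀(10^(58.4/10) + 10^(52.1/10) + 10^(64.2/10)) = 10·log₁₀(3484000) = 65.42 dB SPL.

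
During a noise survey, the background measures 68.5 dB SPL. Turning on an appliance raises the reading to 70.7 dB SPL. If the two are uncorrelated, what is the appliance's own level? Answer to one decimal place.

Background correction is a power subtraction:
L_src = 10·log₁₀(10^(70.7/10) − 10^(68.5/10)) = 10·log₁₀(4670000) = 66.7 dB SPL.

66.7 dB SPL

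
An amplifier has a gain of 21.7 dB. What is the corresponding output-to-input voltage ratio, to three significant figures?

Voltage ratio = 10^(dB/20).
10^(21.7/20) = 10^(1.085) = 12.2.

12.2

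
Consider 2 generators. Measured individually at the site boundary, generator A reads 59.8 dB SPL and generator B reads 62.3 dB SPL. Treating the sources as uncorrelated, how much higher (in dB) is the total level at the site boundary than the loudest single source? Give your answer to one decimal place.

1.9 dB

Add the sources as powers (linear), then convert back to dB:
L_total = 10·log₁₀(10^(59.8/10) + 10^(62.3/10)) = 64.24 dB SPL.
Excess over the loudest (62.3 dB): 64.24 − 62.3 = 1.9 dB.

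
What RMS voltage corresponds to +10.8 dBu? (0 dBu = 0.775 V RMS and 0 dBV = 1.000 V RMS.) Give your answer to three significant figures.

2.69 V

V = 0.775 V × 10^(+10.8/20).
= 0.775 × 3.467 = 2.69 V.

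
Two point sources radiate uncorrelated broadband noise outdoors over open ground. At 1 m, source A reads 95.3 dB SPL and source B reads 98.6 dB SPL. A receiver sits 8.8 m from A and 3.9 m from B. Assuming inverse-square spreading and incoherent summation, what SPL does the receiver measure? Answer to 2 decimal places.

87.16 dB SPL

At the listener: L_A = 95.3 − 20·log₁₀(8.8) = 76.410 dB; L_B = 98.6 − 20·log₁₀(3.9) = 86.779 dB.
Combined: 10·log₁₀(10^(76.410/10)+10^(86.779/10)) = 87.16 dB SPL.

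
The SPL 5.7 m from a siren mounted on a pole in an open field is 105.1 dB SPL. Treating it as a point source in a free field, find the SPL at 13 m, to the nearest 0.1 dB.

97.9 dB SPL

For a point source in a free field, ΔL = −20·log₁₀(d₂/d₁).
ΔL = −20·log₁₀(13/5.7) = -7.16 dB, so L₂ = 105.1 + (-7.16) = 97.9 dB SPL.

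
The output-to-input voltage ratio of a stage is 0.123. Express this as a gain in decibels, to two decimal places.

-18.20 dB

Voltage ratio → dB uses the 20·log₁₀ form:
20·log₁₀(0.123) = -18.20 dB.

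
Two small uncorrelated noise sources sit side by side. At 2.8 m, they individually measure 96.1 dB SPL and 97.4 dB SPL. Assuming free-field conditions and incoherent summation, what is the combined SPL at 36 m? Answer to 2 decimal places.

77.63 dB SPL

Combined at 2.8 m: 10·log₁₀(10^(96.1/10)+10^(97.4/10)) = 99.809 dB SPL.
Then apply −20·log₁₀(36/2.8) = -22.183 dB → 77.63 dB SPL.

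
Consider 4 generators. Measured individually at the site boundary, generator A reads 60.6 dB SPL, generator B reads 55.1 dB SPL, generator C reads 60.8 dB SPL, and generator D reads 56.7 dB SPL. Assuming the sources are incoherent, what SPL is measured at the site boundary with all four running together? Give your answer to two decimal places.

64.97 dB SPL

Add the sources as powers (linear), then convert back to dB:
L_total = 10·log₁₀(10^(60.6/10) + 10^(55.1/10) + 10^(60.8/10) + 10^(56.7/10)) = 10·log₁₀(3142000) = 64.97 dB SPL.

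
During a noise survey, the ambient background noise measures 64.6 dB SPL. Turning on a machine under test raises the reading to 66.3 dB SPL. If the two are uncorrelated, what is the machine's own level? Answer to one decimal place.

Background correction is a power subtraction:
L_src = 10·log₁₀(10^(66.3/10) − 10^(64.6/10)) = 10·log₁₀(1382000) = 61.4 dB SPL.

61.4 dB SPL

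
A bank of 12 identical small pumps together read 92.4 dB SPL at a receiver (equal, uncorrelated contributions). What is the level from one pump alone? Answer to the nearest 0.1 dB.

81.6 dB SPL

12 equal incoherent sources add 10·log₁₀(12) = 10.79 dB over one source.
L_one = 92.4 − 10.79 = 81.6 dB SPL.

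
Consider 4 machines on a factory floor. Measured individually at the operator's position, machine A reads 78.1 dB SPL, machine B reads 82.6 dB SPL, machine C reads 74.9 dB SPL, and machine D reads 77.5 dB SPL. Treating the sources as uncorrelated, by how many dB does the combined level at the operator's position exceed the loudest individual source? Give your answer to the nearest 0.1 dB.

2.6 dB

Uncorrelated sources add in intensity (power), not in dB.
L_total = 10·log₁₀(10^(78.1/10) + 10^(82.6/10) + 10^(74.9/10) + 10^(77.5/10)) = 85.23 dB SPL.
Excess over the loudest (82.6 dB): 85.23 − 82.6 = 2.6 dB.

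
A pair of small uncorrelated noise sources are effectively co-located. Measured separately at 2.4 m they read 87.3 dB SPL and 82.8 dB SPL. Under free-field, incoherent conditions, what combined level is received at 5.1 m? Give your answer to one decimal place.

82.1 dB SPL

Combined at 2.4 m: 10·log₁₀(10^(87.3/10)+10^(82.8/10)) = 88.62 dB SPL.
Then apply −20·log₁₀(5.1/2.4) = -6.55 dB → 82.1 dB SPL.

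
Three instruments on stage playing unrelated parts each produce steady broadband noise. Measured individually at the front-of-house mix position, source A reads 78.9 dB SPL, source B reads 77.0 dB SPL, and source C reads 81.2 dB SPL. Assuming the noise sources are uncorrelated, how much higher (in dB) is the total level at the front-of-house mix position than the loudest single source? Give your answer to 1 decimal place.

Uncorrelated sources add in intensity (power), not in dB.
L_total = 10·log₁₀(10^(78.9/10) + 10^(77.0/10) + 10^(81.2/10)) = 84.14 dB SPL.
Excess over the loudest (81.2 dB): 84.14 − 81.2 = 2.9 dB.

2.9 dB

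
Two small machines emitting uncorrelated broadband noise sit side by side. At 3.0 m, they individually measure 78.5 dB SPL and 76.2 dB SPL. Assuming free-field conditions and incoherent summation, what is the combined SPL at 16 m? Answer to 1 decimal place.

66.0 dB SPL

Combined at 3.0 m: 10·log₁₀(10^(78.5/10)+10^(76.2/10)) = 80.51 dB SPL.
Then apply −20·log₁₀(16/3.0) = -14.54 dB → 66.0 dB SPL.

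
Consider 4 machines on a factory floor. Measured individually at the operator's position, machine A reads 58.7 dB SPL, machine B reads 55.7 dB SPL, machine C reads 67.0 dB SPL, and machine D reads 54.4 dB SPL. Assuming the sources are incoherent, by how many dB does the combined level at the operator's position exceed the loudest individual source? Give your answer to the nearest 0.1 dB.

1.1 dB

Uncorrelated sources add in intensity (power), not in dB.
L_total = 10·log₁₀(10^(58.7/10) + 10^(55.7/10) + 10^(67.0/10) + 10^(54.4/10)) = 68.06 dB SPL.
Excess over the loudest (67.0 dB): 68.06 − 67.0 = 1.1 dB.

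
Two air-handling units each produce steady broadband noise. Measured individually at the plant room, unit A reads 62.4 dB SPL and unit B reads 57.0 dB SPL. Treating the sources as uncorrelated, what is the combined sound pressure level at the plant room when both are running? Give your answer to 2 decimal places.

63.50 dB SPL

Uncorrelated sources add in intensity (power), not in dB.
L_total = 10·log₁₀(10^(62.4/10) + 10^(57.0/10)) = 10·log₁₀(2239000) = 63.50 dB SPL.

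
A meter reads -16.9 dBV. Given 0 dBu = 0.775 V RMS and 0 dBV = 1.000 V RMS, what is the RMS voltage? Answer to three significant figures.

V = 1.000 V × 10^(-16.9/20).
= 1.000 × 0.1429 = 0.143 V.

0.143 V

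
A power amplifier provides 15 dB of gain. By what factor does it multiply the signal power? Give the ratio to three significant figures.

31.6

Power ratio = 10^(dB/10).
10^(15/10) = 10^(1.500) = 31.6.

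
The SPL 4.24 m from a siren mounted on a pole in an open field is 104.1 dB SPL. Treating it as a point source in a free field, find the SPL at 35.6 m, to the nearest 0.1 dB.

Inverse-square spreading gives ΔL = −20·log₁₀(d₂/d₁).
ΔL = −20·log₁₀(35.6/4.24) = -18.48 dB, so L₂ = 104.1 + (-18.48) = 85.6 dB SPL.

85.6 dB SPL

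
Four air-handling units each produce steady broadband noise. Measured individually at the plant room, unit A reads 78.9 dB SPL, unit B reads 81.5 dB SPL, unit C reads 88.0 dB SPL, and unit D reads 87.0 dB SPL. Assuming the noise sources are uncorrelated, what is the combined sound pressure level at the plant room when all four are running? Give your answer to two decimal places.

91.31 dB SPL

Uncorrelated sources add in intensity (power), not in dB.
L_total = 10·log₁₀(10^(78.9/10) + 10^(81.5/10) + 10^(88.0/10) + 10^(87.0/10)) = 10·log₁₀(1351000000) = 91.31 dB SPL.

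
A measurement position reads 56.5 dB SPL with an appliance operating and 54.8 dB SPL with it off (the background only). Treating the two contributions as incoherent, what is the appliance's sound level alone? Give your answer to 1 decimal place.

51.6 dB SPL

Subtract intensities: L_src = 10·log₁₀(10^(L_total/10) − 10^(L_bg/10)).
L_src = 10·log₁₀(10^(56.5/10) − 10^(54.8/10)) = 10·log₁₀(144700) = 51.6 dB SPL.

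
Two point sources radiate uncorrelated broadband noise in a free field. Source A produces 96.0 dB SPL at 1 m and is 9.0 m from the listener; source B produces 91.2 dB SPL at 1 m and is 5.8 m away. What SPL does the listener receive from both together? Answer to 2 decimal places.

79.46 dB SPL

At the listener: L_A = 96.0 − 20·log₁₀(9.0) = 76.915 dB; L_B = 91.2 − 20·log₁₀(5.8) = 75.931 dB.
Combined: 10·log₁₀(10^(76.915/10)+10^(75.931/10)) = 79.46 dB SPL.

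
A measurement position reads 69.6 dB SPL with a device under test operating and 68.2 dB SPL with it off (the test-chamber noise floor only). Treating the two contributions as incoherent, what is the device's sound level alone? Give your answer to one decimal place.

Remove the background by subtracting linear intensities:
L_src = 10·log₁₀(10^(69.6/10) − 10^(68.2/10)) = 10·log₁₀(2513000) = 64.0 dB SPL.

64.0 dB SPL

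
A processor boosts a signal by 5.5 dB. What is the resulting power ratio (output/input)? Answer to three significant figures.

3.55

Power ratio = 10^(dB/10).
10^(5.5/10) = 10^(0.5500) = 3.55.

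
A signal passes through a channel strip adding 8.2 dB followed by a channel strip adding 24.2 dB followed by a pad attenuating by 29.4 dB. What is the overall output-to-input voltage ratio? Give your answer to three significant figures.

Net gain = 8.2 + 24.2 + (−29.4) = 3.0 dB.
Voltage ratio = 10^(3.0/20) = 1.41.

1.41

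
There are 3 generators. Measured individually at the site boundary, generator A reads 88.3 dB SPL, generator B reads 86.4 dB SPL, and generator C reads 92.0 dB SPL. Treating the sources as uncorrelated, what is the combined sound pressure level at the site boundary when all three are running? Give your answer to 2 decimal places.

Incoherent sources sum as intensities:
L_total = 10·log₁₀(10^(88.3/10) + 10^(86.4/10) + 10^(92.0/10)) = 10·log₁₀(2697000000) = 94.31 dB SPL.

94.31 dB SPL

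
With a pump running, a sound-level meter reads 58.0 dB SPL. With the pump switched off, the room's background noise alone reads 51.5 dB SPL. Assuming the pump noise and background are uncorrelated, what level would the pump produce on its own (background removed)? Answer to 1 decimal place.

56.9 dB SPL

Subtract intensities: L_src = 10·log₁₀(10^(L_total/10) − 10^(L_bg/10)).
L_src = 10·log₁₀(10^(58.0/10) − 10^(51.5/10)) = 10·log₁₀(489700) = 56.9 dB SPL.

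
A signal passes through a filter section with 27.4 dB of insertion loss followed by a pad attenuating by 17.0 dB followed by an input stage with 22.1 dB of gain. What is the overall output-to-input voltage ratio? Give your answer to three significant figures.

Net gain = (−27.4) + (−17.0) + 22.1 = -22.3 dB.
Voltage ratio = 10^(-22.3/20) = 0.0767.

0.0767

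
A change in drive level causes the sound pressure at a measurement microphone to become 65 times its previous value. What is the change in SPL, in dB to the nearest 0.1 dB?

SPL change from a pressure ratio uses the 20·log₁₀ form:
20·log₁₀(65) = 36.3 dB.

36.3 dB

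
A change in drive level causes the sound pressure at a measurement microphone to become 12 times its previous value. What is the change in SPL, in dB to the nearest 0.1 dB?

21.6 dB

SPL change from a pressure ratio uses the 20·log₁₀ form:
20·log₁₀(12) = 21.6 dB.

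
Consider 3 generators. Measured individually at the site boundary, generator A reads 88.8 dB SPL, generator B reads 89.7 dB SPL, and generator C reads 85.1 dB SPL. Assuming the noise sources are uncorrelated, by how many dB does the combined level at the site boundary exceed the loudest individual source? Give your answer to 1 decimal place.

Uncorrelated sources add in intensity (power), not in dB.
L_total = 10·log₁₀(10^(88.8/10) + 10^(89.7/10) + 10^(85.1/10)) = 93.04 dB SPL.
Excess over the loudest (89.7 dB): 93.04 − 89.7 = 3.3 dB.

3.3 dB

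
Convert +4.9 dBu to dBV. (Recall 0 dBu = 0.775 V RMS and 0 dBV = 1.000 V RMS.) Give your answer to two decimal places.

+2.69 dBV

The offset between the scales is 20·log₁₀(0.775/1.000) = −2.214 dB.
So dBV = +4.9 − 2.214 = +2.69 dBV.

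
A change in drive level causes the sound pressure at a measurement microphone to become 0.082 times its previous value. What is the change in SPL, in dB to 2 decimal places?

Sound pressure is an amplitude quantity: ΔL = 20·log₁₀(p₂/p₁).
20·log₁₀(0.082) = -21.72 dB.

-21.72 dB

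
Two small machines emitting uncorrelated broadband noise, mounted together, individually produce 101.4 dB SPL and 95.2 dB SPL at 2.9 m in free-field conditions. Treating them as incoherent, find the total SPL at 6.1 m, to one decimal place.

Combined at 2.9 m: 10·log₁₀(10^(101.4/10)+10^(95.2/10)) = 102.33 dB SPL.
Then apply −20·log₁₀(6.1/2.9) = -6.46 dB → 95.9 dB SPL.

95.9 dB SPL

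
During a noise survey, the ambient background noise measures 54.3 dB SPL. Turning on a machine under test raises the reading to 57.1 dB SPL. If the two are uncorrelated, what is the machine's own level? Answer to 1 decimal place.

53.9 dB SPL

Subtract intensities: L_src = 10·log₁₀(10^(L_total/10) − 10^(L_bg/10)).
L_src = 10·log₁₀(10^(57.1/10) − 10^(54.3/10)) = 10·log₁₀(243700) = 53.9 dB SPL.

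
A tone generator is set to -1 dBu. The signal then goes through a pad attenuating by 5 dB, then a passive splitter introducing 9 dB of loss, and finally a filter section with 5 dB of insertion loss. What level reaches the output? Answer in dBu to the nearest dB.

Cascaded gains and losses add directly in dB.
-1 − 5 − 9 − 5 = -20 dBu.

-20 dBu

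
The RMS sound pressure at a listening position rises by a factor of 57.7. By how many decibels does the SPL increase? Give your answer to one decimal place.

SPL change from a pressure ratio uses the 20·log₁₀ form:
20·log₁₀(57.7) = 35.2 dB.

35.2 dB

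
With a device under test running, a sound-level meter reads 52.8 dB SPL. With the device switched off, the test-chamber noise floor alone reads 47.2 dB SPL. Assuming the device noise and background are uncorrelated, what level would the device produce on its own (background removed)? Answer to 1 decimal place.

51.4 dB SPL

Background correction is a power subtraction:
L_src = 10·log₁₀(10^(52.8/10) − 10^(47.2/10)) = 10·log₁₀(138100) = 51.4 dB SPL.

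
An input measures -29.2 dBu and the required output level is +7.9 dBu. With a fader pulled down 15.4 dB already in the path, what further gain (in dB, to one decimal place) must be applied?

52.5 dB

The required make-up gain is the shortfall in the dB sum.
G = +7.9 − (-29.2) + 15.4 = 52.5 dB.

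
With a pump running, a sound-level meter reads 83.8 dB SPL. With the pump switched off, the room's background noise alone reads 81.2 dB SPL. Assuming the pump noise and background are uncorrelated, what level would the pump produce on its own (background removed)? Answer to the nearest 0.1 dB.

Remove the background by subtracting linear intensities:
L_src = 10·log₁₀(10^(83.8/10) − 10^(81.2/10)) = 10·log₁₀(108100000) = 80.3 dB SPL.

80.3 dB SPL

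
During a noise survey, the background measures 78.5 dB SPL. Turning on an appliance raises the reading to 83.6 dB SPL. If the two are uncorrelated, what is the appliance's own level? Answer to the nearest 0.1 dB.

82.0 dB SPL

Background correction is a power subtraction:
L_src = 10·log₁₀(10^(83.6/10) − 10^(78.5/10)) = 10·log₁₀(158300000) = 82.0 dB SPL.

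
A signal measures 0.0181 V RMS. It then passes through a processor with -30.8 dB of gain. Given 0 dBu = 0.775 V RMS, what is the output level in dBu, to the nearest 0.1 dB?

-63.4 dBu

Input level: 20·log₁₀(0.0181/0.775) = -32.63 dBu.
Output: -32.63 − 30.8 = -63.4 dBu.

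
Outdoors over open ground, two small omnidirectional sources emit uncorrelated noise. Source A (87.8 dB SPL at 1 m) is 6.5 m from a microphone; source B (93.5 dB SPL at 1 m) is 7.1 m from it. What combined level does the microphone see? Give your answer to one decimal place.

77.7 dB SPL

At the listener: L_A = 87.8 − 20·log₁₀(6.5) = 71.54 dB; L_B = 93.5 − 20·log₁₀(7.1) = 76.47 dB.
Combined: 10·log₁₀(10^(71.54/10)+10^(76.47/10)) = 77.7 dB SPL.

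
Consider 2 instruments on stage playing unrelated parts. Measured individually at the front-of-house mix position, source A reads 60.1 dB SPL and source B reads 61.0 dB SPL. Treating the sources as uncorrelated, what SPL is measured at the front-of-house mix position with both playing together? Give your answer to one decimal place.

Uncorrelated sources add in intensity (power), not in dB.
L_total = 10·log₁₀(10^(60.1/10) + 10^(61.0/10)) = 10·log₁₀(2282000) = 63.6 dB SPL.

63.6 dB SPL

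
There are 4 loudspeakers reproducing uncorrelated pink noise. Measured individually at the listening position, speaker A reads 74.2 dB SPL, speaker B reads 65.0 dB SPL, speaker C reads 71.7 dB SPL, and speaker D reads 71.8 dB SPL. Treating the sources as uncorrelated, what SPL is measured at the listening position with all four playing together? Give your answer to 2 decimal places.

77.74 dB SPL

Add the sources as powers (linear), then convert back to dB:
L_total = 10·log₁₀(10^(74.2/10) + 10^(65.0/10) + 10^(71.7/10) + 10^(71.8/10)) = 10·log₁₀(59390000) = 77.74 dB SPL.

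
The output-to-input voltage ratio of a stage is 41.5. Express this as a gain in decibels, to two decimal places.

Voltage is an amplitude quantity, so gain = 20·log₁₀(V_out/V_in).
20·log₁₀(41.5) = 32.36 dB.

32.36 dB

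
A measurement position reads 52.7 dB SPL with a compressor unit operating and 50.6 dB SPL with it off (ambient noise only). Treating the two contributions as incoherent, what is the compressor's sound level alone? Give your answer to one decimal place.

48.5 dB SPL

Subtract intensities: L_src = 10·log₁₀(10^(L_total/10) − 10^(L_bg/10)).
L_src = 10·log₁₀(10^(52.7/10) − 10^(50.6/10)) = 10·log₁₀(71390) = 48.5 dB SPL.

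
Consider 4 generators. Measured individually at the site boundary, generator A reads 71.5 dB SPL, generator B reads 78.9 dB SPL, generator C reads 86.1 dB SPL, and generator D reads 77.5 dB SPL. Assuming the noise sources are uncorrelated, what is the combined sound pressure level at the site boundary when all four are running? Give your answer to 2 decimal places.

87.45 dB SPL

Incoherent sources sum as intensities:
L_total = 10·log₁₀(10^(71.5/10) + 10^(78.9/10) + 10^(86.1/10) + 10^(77.5/10)) = 10·log₁₀(555400000) = 87.45 dB SPL.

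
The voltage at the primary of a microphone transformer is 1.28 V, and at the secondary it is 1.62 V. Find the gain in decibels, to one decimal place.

2.0 dB

Voltage ratio → dB uses the 20·log₁₀ form:
20·log₁₀(1.62/1.28) = 20·log₁₀(1.266) = 2.0 dB.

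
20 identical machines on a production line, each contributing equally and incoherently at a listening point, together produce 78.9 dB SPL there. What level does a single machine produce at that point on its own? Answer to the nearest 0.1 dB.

20 equal incoherent sources add 10·log₁₀(20) = 13.01 dB over one source.
L_one = 78.9 − 13.01 = 65.9 dB SPL.

65.9 dB SPL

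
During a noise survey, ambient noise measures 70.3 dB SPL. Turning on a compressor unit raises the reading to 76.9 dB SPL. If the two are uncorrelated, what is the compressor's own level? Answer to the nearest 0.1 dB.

Remove the background by subtracting linear intensities:
L_src = 10·log₁₀(10^(76.9/10) − 10^(70.3/10)) = 10·log₁₀(38260000) = 75.8 dB SPL.

75.8 dB SPL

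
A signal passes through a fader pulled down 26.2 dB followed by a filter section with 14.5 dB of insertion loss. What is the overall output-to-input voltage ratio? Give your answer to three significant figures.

Net gain = (−26.2) + (−14.5) = -40.7 dB.
Voltage ratio = 10^(-40.7/20) = 0.00923.

0.00923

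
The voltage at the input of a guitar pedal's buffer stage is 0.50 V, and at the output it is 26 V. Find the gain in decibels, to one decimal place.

34.3 dB

Voltage is an amplitude quantity, so gain = 20·log₁₀(V_out/V_in).
20·log₁₀(26/0.50) = 20·log₁₀(52.00) = 34.3 dB.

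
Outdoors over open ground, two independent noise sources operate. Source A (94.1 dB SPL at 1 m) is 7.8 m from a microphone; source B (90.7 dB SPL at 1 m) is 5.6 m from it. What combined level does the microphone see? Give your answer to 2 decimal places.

At the listener: L_A = 94.1 − 20·log₁₀(7.8) = 76.258 dB; L_B = 90.7 − 20·log₁₀(5.6) = 75.736 dB.
Combined: 10·log₁₀(10^(76.258/10)+10^(75.736/10)) = 79.02 dB SPL.

79.02 dB SPL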